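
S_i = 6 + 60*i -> [6, 66, 126, 186, 246]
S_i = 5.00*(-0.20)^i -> [5.0, -1.0, 0.2, -0.04, 0.01]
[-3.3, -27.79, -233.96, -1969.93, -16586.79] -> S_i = -3.30*8.42^i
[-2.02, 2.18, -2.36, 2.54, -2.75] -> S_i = -2.02*(-1.08)^i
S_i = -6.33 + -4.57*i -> [-6.33, -10.9, -15.47, -20.04, -24.61]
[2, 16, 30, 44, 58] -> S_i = 2 + 14*i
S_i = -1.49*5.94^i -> [-1.49, -8.85, -52.57, -312.28, -1854.95]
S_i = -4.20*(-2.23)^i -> [-4.2, 9.37, -20.89, 46.58, -103.86]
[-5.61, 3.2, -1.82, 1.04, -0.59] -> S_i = -5.61*(-0.57)^i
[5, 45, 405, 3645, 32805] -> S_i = 5*9^i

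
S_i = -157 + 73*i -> [-157, -84, -11, 62, 135]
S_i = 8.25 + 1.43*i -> [8.25, 9.68, 11.11, 12.54, 13.97]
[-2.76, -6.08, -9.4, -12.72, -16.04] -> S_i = -2.76 + -3.32*i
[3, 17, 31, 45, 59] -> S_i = 3 + 14*i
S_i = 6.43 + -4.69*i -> [6.43, 1.74, -2.95, -7.64, -12.33]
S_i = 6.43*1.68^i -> [6.43, 10.8, 18.15, 30.49, 51.22]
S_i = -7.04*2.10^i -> [-7.04, -14.78, -31.05, -65.2, -136.91]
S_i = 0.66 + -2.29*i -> [0.66, -1.63, -3.92, -6.21, -8.5]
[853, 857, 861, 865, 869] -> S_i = 853 + 4*i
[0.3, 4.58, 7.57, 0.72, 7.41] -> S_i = Random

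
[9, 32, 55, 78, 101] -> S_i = 9 + 23*i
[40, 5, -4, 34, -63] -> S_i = Random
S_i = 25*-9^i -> [25, -225, 2025, -18225, 164025]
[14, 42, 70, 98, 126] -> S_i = 14 + 28*i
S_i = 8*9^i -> [8, 72, 648, 5832, 52488]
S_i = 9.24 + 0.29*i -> [9.24, 9.53, 9.82, 10.11, 10.4]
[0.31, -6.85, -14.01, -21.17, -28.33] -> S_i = 0.31 + -7.16*i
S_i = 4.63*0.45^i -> [4.63, 2.08, 0.94, 0.42, 0.19]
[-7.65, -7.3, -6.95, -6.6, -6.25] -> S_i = -7.65 + 0.35*i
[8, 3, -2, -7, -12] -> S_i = 8 + -5*i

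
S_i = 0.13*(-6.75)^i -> [0.13, -0.88, 5.92, -39.98, 269.87]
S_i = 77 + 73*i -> [77, 150, 223, 296, 369]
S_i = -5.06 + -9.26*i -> [-5.06, -14.32, -23.58, -32.84, -42.1]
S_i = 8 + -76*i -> [8, -68, -144, -220, -296]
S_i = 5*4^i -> [5, 20, 80, 320, 1280]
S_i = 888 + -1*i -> [888, 887, 886, 885, 884]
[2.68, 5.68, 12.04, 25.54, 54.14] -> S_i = 2.68*2.12^i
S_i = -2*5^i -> [-2, -10, -50, -250, -1250]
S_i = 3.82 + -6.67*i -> [3.82, -2.85, -9.52, -16.19, -22.86]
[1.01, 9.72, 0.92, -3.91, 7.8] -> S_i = Random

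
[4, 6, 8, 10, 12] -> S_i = 4 + 2*i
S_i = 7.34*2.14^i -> [7.34, 15.71, 33.61, 71.93, 153.94]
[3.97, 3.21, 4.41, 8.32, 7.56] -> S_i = Random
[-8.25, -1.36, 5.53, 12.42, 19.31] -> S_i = -8.25 + 6.89*i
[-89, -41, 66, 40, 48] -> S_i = Random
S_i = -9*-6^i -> [-9, 54, -324, 1944, -11664]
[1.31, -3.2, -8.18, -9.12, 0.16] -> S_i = Random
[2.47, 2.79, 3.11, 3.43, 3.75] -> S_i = 2.47 + 0.32*i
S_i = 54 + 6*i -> [54, 60, 66, 72, 78]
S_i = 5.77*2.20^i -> [5.77, 12.69, 27.93, 61.44, 135.17]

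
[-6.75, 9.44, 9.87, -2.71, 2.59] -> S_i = Random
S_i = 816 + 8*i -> [816, 824, 832, 840, 848]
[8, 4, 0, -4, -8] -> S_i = 8 + -4*i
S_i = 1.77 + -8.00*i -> [1.77, -6.23, -14.23, -22.23, -30.23]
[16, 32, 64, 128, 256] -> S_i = 16*2^i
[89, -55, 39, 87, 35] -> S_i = Random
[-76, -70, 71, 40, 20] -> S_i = Random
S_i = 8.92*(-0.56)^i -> [8.92, -5.0, 2.8, -1.57, 0.88]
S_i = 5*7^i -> [5, 35, 245, 1715, 12005]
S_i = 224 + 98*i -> [224, 322, 420, 518, 616]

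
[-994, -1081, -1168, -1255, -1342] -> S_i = -994 + -87*i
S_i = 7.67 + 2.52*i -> [7.67, 10.19, 12.71, 15.23, 17.75]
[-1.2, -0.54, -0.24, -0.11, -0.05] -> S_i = -1.20*0.45^i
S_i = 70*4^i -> [70, 280, 1120, 4480, 17920]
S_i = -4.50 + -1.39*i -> [-4.5, -5.89, -7.28, -8.67, -10.06]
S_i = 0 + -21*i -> [0, -21, -42, -63, -84]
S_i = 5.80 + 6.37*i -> [5.8, 12.17, 18.54, 24.91, 31.28]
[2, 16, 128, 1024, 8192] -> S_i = 2*8^i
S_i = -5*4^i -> [-5, -20, -80, -320, -1280]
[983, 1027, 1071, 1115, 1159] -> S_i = 983 + 44*i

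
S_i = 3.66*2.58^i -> [3.66, 9.44, 24.36, 62.86, 162.17]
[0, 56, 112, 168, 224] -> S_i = 0 + 56*i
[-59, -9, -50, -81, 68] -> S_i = Random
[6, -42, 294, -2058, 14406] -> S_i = 6*-7^i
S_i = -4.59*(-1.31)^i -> [-4.59, 6.01, -7.88, 10.32, -13.52]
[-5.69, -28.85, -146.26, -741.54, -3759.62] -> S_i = -5.69*5.07^i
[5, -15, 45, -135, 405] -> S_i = 5*-3^i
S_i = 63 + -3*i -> [63, 60, 57, 54, 51]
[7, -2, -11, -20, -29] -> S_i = 7 + -9*i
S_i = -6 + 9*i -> [-6, 3, 12, 21, 30]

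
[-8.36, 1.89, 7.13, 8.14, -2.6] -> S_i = Random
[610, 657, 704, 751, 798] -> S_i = 610 + 47*i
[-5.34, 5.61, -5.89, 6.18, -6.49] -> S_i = -5.34*(-1.05)^i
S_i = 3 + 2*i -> [3, 5, 7, 9, 11]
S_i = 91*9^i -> [91, 819, 7371, 66339, 597051]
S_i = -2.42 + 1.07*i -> [-2.42, -1.35, -0.28, 0.79, 1.86]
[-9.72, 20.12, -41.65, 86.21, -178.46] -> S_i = -9.72*(-2.07)^i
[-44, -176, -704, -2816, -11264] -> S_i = -44*4^i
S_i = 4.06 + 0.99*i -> [4.06, 5.05, 6.04, 7.03, 8.02]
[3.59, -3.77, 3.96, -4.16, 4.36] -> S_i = 3.59*(-1.05)^i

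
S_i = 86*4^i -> [86, 344, 1376, 5504, 22016]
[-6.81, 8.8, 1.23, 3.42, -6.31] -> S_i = Random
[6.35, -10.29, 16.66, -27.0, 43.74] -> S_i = 6.35*(-1.62)^i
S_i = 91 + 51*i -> [91, 142, 193, 244, 295]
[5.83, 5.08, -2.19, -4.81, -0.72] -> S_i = Random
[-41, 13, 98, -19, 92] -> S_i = Random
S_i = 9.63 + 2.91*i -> [9.63, 12.54, 15.45, 18.36, 21.27]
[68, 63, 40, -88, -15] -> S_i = Random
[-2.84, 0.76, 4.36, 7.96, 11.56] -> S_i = -2.84 + 3.60*i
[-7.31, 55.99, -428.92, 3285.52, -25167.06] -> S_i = -7.31*(-7.66)^i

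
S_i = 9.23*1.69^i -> [9.23, 15.6, 26.36, 44.55, 75.29]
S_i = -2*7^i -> [-2, -14, -98, -686, -4802]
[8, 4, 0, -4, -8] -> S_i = 8 + -4*i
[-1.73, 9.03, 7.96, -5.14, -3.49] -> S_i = Random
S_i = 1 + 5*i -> [1, 6, 11, 16, 21]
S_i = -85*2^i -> [-85, -170, -340, -680, -1360]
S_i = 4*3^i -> [4, 12, 36, 108, 324]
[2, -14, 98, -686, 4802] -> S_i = 2*-7^i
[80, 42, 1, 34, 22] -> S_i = Random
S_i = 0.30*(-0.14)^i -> [0.3, -0.04, 0.01, -0.0, 0.0]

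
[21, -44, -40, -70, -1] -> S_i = Random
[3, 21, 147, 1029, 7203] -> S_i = 3*7^i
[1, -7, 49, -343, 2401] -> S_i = 1*-7^i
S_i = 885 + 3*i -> [885, 888, 891, 894, 897]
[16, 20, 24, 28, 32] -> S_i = 16 + 4*i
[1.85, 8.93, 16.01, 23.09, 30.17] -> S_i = 1.85 + 7.08*i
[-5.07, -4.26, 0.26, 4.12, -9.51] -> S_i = Random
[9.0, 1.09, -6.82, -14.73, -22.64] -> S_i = 9.00 + -7.91*i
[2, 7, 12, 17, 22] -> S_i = 2 + 5*i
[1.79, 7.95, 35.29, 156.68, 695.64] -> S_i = 1.79*4.44^i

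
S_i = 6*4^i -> [6, 24, 96, 384, 1536]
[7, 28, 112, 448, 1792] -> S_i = 7*4^i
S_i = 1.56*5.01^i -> [1.56, 7.82, 39.16, 196.17, 982.82]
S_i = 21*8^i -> [21, 168, 1344, 10752, 86016]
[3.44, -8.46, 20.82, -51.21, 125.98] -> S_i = 3.44*(-2.46)^i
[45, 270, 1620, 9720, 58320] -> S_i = 45*6^i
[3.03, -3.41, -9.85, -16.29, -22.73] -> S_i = 3.03 + -6.44*i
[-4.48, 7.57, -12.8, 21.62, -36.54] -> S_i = -4.48*(-1.69)^i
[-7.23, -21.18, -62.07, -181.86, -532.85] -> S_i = -7.23*2.93^i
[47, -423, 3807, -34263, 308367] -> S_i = 47*-9^i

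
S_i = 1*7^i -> [1, 7, 49, 343, 2401]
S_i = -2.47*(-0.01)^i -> [-2.47, 0.02, -0.0, 0.0, -0.0]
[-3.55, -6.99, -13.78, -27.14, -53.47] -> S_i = -3.55*1.97^i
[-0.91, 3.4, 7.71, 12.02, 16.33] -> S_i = -0.91 + 4.31*i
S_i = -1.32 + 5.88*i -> [-1.32, 4.56, 10.44, 16.32, 22.2]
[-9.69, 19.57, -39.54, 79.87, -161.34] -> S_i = -9.69*(-2.02)^i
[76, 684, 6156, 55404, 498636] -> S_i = 76*9^i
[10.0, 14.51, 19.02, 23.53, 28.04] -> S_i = 10.00 + 4.51*i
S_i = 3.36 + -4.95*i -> [3.36, -1.59, -6.54, -11.49, -16.44]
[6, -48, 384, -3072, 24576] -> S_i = 6*-8^i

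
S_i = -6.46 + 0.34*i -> [-6.46, -6.12, -5.78, -5.44, -5.1]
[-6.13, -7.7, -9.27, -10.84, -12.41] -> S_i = -6.13 + -1.57*i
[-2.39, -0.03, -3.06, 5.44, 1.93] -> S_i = Random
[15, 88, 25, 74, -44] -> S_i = Random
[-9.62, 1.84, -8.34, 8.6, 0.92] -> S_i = Random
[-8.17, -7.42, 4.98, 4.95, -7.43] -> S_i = Random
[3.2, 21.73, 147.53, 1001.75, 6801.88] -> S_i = 3.20*6.79^i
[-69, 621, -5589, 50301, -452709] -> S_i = -69*-9^i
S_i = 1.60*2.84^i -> [1.6, 4.54, 12.9, 36.65, 104.09]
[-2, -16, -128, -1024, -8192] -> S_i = -2*8^i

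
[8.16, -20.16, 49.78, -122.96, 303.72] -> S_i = 8.16*(-2.47)^i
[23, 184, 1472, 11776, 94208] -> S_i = 23*8^i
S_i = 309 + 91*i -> [309, 400, 491, 582, 673]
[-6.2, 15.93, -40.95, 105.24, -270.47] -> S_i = -6.20*(-2.57)^i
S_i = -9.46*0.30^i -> [-9.46, -2.84, -0.85, -0.26, -0.08]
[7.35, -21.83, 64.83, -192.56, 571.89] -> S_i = 7.35*(-2.97)^i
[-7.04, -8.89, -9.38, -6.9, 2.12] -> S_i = Random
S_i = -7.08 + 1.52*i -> [-7.08, -5.56, -4.04, -2.52, -1.0]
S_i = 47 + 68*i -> [47, 115, 183, 251, 319]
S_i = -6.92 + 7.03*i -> [-6.92, 0.11, 7.14, 14.17, 21.2]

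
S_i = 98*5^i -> [98, 490, 2450, 12250, 61250]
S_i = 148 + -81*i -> [148, 67, -14, -95, -176]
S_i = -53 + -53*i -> [-53, -106, -159, -212, -265]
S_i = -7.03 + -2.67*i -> [-7.03, -9.7, -12.37, -15.04, -17.71]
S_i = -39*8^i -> [-39, -312, -2496, -19968, -159744]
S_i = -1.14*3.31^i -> [-1.14, -3.77, -12.49, -41.34, -136.84]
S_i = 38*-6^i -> [38, -228, 1368, -8208, 49248]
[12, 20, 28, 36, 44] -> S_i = 12 + 8*i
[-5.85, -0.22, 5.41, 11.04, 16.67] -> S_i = -5.85 + 5.63*i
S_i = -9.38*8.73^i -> [-9.38, -81.89, -714.88, -6240.88, -54482.85]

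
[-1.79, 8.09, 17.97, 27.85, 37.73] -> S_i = -1.79 + 9.88*i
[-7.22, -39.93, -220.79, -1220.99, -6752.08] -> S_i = -7.22*5.53^i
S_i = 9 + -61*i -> [9, -52, -113, -174, -235]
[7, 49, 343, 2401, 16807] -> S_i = 7*7^i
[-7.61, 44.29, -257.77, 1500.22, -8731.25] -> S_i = -7.61*(-5.82)^i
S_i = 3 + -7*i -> [3, -4, -11, -18, -25]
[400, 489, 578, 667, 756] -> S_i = 400 + 89*i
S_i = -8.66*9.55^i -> [-8.66, -82.7, -789.81, -7542.72, -72032.98]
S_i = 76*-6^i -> [76, -456, 2736, -16416, 98496]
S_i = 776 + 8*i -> [776, 784, 792, 800, 808]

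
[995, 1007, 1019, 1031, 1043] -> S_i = 995 + 12*i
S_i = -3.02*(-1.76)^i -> [-3.02, 5.32, -9.35, 16.46, -28.98]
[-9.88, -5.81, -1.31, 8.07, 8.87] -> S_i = Random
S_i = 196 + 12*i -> [196, 208, 220, 232, 244]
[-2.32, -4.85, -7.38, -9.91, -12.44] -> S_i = -2.32 + -2.53*i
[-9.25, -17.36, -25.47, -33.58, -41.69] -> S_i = -9.25 + -8.11*i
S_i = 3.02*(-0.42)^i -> [3.02, -1.27, 0.53, -0.22, 0.09]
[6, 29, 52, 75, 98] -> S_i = 6 + 23*i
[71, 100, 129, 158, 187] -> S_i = 71 + 29*i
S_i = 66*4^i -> [66, 264, 1056, 4224, 16896]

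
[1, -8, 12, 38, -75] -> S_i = Random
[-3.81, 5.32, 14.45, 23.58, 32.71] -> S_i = -3.81 + 9.13*i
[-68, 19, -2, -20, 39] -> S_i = Random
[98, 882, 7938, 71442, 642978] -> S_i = 98*9^i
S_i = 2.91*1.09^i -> [2.91, 3.17, 3.46, 3.77, 4.11]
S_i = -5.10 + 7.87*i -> [-5.1, 2.77, 10.64, 18.51, 26.38]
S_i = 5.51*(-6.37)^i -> [5.51, -35.1, 223.58, -1424.2, 9072.13]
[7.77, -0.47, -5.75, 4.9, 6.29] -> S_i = Random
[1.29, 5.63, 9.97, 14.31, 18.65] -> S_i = 1.29 + 4.34*i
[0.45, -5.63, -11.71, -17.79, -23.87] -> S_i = 0.45 + -6.08*i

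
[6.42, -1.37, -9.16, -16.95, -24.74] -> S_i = 6.42 + -7.79*i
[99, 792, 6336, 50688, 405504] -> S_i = 99*8^i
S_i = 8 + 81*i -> [8, 89, 170, 251, 332]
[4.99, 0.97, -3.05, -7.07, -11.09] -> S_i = 4.99 + -4.02*i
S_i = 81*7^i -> [81, 567, 3969, 27783, 194481]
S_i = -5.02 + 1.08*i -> [-5.02, -3.94, -2.86, -1.78, -0.7]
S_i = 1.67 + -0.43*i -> [1.67, 1.24, 0.81, 0.38, -0.05]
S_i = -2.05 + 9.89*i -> [-2.05, 7.84, 17.73, 27.62, 37.51]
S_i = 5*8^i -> [5, 40, 320, 2560, 20480]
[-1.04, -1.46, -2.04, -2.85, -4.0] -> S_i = -1.04*1.40^i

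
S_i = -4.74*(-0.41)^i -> [-4.74, 1.94, -0.8, 0.33, -0.13]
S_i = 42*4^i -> [42, 168, 672, 2688, 10752]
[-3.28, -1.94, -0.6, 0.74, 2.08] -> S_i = -3.28 + 1.34*i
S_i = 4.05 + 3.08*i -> [4.05, 7.13, 10.21, 13.29, 16.37]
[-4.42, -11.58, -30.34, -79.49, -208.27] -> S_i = -4.42*2.62^i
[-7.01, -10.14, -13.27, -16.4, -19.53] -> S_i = -7.01 + -3.13*i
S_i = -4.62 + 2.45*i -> [-4.62, -2.17, 0.28, 2.73, 5.18]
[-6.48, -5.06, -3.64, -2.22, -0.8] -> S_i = -6.48 + 1.42*i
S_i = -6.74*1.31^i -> [-6.74, -8.83, -11.57, -15.15, -19.85]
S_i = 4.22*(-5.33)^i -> [4.22, -22.49, 119.89, -638.99, 3405.82]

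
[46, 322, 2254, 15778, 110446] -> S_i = 46*7^i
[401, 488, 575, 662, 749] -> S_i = 401 + 87*i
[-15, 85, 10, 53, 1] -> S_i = Random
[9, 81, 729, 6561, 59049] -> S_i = 9*9^i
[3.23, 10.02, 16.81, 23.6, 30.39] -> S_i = 3.23 + 6.79*i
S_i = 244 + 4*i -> [244, 248, 252, 256, 260]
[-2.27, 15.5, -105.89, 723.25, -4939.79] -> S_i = -2.27*(-6.83)^i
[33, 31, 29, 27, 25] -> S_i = 33 + -2*i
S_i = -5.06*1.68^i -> [-5.06, -8.5, -14.28, -23.99, -40.31]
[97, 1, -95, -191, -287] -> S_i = 97 + -96*i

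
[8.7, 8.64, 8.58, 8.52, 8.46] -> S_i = 8.70 + -0.06*i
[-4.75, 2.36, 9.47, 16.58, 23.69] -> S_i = -4.75 + 7.11*i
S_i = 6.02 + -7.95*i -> [6.02, -1.93, -9.88, -17.83, -25.78]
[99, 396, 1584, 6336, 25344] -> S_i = 99*4^i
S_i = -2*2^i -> [-2, -4, -8, -16, -32]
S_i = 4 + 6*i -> [4, 10, 16, 22, 28]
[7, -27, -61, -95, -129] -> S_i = 7 + -34*i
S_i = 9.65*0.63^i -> [9.65, 6.08, 3.83, 2.41, 1.52]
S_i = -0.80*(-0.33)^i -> [-0.8, 0.26, -0.09, 0.03, -0.01]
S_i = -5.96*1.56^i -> [-5.96, -9.3, -14.5, -22.63, -35.3]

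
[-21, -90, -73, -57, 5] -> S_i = Random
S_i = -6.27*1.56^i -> [-6.27, -9.78, -15.26, -23.8, -37.13]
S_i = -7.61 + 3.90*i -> [-7.61, -3.71, 0.19, 4.09, 7.99]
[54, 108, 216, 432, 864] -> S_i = 54*2^i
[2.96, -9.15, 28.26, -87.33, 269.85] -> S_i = 2.96*(-3.09)^i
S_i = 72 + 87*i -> [72, 159, 246, 333, 420]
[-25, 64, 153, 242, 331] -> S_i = -25 + 89*i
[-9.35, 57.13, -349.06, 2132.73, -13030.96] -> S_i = -9.35*(-6.11)^i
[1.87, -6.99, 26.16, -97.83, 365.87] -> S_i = 1.87*(-3.74)^i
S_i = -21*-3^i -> [-21, 63, -189, 567, -1701]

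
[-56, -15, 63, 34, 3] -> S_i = Random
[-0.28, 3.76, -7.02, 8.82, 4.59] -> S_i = Random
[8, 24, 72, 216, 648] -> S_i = 8*3^i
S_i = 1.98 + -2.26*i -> [1.98, -0.28, -2.54, -4.8, -7.06]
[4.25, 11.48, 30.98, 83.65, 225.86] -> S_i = 4.25*2.70^i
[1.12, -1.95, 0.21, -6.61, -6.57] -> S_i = Random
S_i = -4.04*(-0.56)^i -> [-4.04, 2.26, -1.27, 0.71, -0.4]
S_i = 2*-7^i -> [2, -14, 98, -686, 4802]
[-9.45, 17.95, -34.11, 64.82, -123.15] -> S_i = -9.45*(-1.90)^i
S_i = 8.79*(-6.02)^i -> [8.79, -52.92, 318.55, -1917.69, 11544.49]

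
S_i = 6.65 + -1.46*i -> [6.65, 5.19, 3.73, 2.27, 0.81]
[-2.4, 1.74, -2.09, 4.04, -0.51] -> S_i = Random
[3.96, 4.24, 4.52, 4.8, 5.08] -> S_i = 3.96 + 0.28*i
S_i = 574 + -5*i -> [574, 569, 564, 559, 554]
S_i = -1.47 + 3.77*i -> [-1.47, 2.3, 6.07, 9.84, 13.61]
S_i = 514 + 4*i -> [514, 518, 522, 526, 530]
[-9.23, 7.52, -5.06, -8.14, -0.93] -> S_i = Random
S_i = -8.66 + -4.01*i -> [-8.66, -12.67, -16.68, -20.69, -24.7]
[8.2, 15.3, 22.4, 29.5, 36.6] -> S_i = 8.20 + 7.10*i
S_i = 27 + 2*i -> [27, 29, 31, 33, 35]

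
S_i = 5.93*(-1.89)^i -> [5.93, -11.21, 21.18, -40.04, 75.67]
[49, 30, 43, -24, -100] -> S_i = Random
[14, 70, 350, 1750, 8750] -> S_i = 14*5^i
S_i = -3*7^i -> [-3, -21, -147, -1029, -7203]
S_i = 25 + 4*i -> [25, 29, 33, 37, 41]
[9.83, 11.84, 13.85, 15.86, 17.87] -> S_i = 9.83 + 2.01*i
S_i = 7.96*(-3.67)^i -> [7.96, -29.21, 107.21, -393.47, 1444.03]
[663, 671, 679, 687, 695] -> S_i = 663 + 8*i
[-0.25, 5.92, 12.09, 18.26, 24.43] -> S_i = -0.25 + 6.17*i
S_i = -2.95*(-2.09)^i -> [-2.95, 6.17, -12.89, 26.93, -56.29]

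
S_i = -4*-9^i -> [-4, 36, -324, 2916, -26244]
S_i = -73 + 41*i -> [-73, -32, 9, 50, 91]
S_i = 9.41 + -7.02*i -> [9.41, 2.39, -4.63, -11.65, -18.67]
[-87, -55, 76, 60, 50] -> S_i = Random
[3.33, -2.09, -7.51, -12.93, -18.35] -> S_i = 3.33 + -5.42*i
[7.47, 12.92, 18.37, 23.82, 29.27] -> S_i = 7.47 + 5.45*i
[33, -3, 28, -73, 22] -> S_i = Random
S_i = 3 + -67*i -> [3, -64, -131, -198, -265]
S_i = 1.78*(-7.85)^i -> [1.78, -13.97, 109.69, -861.05, 6759.25]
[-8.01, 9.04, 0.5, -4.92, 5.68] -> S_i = Random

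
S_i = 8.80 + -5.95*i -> [8.8, 2.85, -3.1, -9.05, -15.0]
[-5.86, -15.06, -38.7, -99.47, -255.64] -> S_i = -5.86*2.57^i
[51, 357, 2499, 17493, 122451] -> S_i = 51*7^i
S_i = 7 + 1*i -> [7, 8, 9, 10, 11]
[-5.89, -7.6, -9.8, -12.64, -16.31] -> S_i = -5.89*1.29^i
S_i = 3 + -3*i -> [3, 0, -3, -6, -9]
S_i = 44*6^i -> [44, 264, 1584, 9504, 57024]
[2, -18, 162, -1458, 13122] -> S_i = 2*-9^i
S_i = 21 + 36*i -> [21, 57, 93, 129, 165]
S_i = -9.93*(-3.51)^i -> [-9.93, 34.85, -122.34, 429.41, -1507.22]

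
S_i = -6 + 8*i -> [-6, 2, 10, 18, 26]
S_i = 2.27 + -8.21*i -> [2.27, -5.94, -14.15, -22.36, -30.57]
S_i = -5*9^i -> [-5, -45, -405, -3645, -32805]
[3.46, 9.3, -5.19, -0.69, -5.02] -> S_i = Random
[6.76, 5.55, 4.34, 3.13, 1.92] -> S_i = 6.76 + -1.21*i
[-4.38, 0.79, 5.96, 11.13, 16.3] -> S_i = -4.38 + 5.17*i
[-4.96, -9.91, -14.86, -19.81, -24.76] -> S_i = -4.96 + -4.95*i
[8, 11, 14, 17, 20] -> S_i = 8 + 3*i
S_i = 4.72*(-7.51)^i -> [4.72, -35.45, 266.21, -1999.23, 15014.18]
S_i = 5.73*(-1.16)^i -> [5.73, -6.65, 7.71, -8.94, 10.37]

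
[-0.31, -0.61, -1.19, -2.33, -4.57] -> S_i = -0.31*1.96^i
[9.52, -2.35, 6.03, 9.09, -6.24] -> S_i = Random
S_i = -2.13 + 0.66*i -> [-2.13, -1.47, -0.81, -0.15, 0.51]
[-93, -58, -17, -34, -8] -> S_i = Random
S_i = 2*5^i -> [2, 10, 50, 250, 1250]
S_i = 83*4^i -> [83, 332, 1328, 5312, 21248]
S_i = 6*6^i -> [6, 36, 216, 1296, 7776]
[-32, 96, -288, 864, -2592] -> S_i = -32*-3^i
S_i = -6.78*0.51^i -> [-6.78, -3.46, -1.76, -0.9, -0.46]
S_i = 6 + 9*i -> [6, 15, 24, 33, 42]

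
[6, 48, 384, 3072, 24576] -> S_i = 6*8^i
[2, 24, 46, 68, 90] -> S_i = 2 + 22*i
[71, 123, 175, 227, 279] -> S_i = 71 + 52*i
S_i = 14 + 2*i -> [14, 16, 18, 20, 22]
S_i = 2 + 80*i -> [2, 82, 162, 242, 322]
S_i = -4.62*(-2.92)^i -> [-4.62, 13.49, -39.39, 115.02, -335.87]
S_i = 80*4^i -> [80, 320, 1280, 5120, 20480]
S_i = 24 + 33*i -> [24, 57, 90, 123, 156]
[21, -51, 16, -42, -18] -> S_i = Random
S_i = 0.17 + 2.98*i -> [0.17, 3.15, 6.13, 9.11, 12.09]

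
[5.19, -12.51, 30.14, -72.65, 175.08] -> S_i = 5.19*(-2.41)^i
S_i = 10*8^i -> [10, 80, 640, 5120, 40960]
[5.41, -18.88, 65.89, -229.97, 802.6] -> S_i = 5.41*(-3.49)^i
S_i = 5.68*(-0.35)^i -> [5.68, -1.99, 0.7, -0.24, 0.09]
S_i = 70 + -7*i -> [70, 63, 56, 49, 42]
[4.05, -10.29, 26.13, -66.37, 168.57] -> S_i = 4.05*(-2.54)^i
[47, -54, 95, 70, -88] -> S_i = Random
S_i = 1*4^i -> [1, 4, 16, 64, 256]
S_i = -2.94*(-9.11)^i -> [-2.94, 26.78, -244.0, 2222.81, -20249.8]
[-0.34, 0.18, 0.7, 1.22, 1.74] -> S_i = -0.34 + 0.52*i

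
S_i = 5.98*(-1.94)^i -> [5.98, -11.6, 22.51, -43.66, 84.7]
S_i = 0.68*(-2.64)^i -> [0.68, -1.8, 4.74, -12.51, 33.03]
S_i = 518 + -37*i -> [518, 481, 444, 407, 370]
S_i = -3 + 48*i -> [-3, 45, 93, 141, 189]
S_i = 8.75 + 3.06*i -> [8.75, 11.81, 14.87, 17.93, 20.99]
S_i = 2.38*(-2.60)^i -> [2.38, -6.19, 16.09, -41.83, 108.76]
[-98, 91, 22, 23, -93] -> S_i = Random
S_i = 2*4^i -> [2, 8, 32, 128, 512]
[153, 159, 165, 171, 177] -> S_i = 153 + 6*i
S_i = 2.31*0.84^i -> [2.31, 1.94, 1.63, 1.37, 1.15]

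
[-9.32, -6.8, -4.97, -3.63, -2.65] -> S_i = -9.32*0.73^i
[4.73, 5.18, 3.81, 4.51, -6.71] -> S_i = Random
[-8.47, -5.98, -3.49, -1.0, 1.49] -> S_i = -8.47 + 2.49*i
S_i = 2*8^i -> [2, 16, 128, 1024, 8192]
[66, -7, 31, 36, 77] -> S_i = Random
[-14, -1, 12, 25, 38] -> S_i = -14 + 13*i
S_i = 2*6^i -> [2, 12, 72, 432, 2592]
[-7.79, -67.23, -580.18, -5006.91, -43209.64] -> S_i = -7.79*8.63^i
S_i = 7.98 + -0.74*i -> [7.98, 7.24, 6.5, 5.76, 5.02]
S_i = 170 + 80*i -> [170, 250, 330, 410, 490]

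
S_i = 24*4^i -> [24, 96, 384, 1536, 6144]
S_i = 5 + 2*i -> [5, 7, 9, 11, 13]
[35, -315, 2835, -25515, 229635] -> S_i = 35*-9^i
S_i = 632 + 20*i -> [632, 652, 672, 692, 712]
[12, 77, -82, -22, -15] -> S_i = Random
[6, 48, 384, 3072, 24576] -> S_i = 6*8^i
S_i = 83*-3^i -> [83, -249, 747, -2241, 6723]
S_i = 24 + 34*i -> [24, 58, 92, 126, 160]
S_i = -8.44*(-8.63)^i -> [-8.44, 72.84, -628.59, 5424.69, -46815.06]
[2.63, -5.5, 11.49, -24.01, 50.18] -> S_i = 2.63*(-2.09)^i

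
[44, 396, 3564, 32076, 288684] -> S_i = 44*9^i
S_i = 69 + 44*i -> [69, 113, 157, 201, 245]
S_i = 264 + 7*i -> [264, 271, 278, 285, 292]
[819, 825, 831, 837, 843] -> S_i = 819 + 6*i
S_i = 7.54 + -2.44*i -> [7.54, 5.1, 2.66, 0.22, -2.22]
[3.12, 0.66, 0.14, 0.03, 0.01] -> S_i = 3.12*0.21^i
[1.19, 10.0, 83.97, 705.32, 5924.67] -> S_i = 1.19*8.40^i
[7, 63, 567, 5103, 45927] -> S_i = 7*9^i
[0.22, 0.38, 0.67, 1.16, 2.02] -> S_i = 0.22*1.74^i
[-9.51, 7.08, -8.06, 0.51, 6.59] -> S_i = Random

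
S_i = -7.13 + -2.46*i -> [-7.13, -9.59, -12.05, -14.51, -16.97]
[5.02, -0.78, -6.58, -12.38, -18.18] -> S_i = 5.02 + -5.80*i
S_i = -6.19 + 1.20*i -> [-6.19, -4.99, -3.79, -2.59, -1.39]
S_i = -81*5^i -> [-81, -405, -2025, -10125, -50625]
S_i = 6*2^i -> [6, 12, 24, 48, 96]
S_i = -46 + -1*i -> [-46, -47, -48, -49, -50]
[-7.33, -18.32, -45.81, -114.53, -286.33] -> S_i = -7.33*2.50^i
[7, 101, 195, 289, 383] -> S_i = 7 + 94*i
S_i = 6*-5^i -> [6, -30, 150, -750, 3750]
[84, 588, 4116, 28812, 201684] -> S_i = 84*7^i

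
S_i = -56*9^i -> [-56, -504, -4536, -40824, -367416]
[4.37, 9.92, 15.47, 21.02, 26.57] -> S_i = 4.37 + 5.55*i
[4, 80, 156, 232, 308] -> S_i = 4 + 76*i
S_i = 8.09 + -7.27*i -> [8.09, 0.82, -6.45, -13.72, -20.99]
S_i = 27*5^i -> [27, 135, 675, 3375, 16875]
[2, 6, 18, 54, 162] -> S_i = 2*3^i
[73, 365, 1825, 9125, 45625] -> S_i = 73*5^i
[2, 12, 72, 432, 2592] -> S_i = 2*6^i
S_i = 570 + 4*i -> [570, 574, 578, 582, 586]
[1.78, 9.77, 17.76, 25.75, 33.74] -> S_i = 1.78 + 7.99*i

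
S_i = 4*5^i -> [4, 20, 100, 500, 2500]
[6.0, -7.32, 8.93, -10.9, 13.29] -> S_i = 6.00*(-1.22)^i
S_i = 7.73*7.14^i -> [7.73, 55.19, 394.07, 2813.68, 20089.65]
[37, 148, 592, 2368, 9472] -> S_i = 37*4^i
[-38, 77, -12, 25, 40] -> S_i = Random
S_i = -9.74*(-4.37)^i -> [-9.74, 42.56, -186.0, 812.84, -3552.1]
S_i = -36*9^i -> [-36, -324, -2916, -26244, -236196]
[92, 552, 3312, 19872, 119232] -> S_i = 92*6^i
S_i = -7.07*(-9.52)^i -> [-7.07, 67.31, -640.76, 6100.01, -58072.06]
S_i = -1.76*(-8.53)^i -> [-1.76, 15.01, -128.06, 1092.34, -9317.7]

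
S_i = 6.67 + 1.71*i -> [6.67, 8.38, 10.09, 11.8, 13.51]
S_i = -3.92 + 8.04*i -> [-3.92, 4.12, 12.16, 20.2, 28.24]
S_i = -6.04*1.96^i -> [-6.04, -11.84, -23.2, -45.48, -89.14]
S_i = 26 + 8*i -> [26, 34, 42, 50, 58]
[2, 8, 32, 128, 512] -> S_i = 2*4^i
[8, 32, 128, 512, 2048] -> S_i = 8*4^i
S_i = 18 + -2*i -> [18, 16, 14, 12, 10]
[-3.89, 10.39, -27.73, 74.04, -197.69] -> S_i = -3.89*(-2.67)^i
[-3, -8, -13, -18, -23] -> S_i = -3 + -5*i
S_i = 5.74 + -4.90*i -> [5.74, 0.84, -4.06, -8.96, -13.86]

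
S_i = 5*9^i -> [5, 45, 405, 3645, 32805]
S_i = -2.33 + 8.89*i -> [-2.33, 6.56, 15.45, 24.34, 33.23]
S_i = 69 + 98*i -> [69, 167, 265, 363, 461]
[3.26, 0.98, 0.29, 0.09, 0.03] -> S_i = 3.26*0.30^i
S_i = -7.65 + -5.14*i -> [-7.65, -12.79, -17.93, -23.07, -28.21]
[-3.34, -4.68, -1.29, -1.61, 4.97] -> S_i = Random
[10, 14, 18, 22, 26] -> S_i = 10 + 4*i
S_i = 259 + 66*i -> [259, 325, 391, 457, 523]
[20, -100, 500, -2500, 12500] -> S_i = 20*-5^i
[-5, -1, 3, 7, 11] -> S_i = -5 + 4*i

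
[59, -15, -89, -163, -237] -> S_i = 59 + -74*i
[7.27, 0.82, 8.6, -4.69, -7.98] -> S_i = Random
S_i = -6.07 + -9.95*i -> [-6.07, -16.02, -25.97, -35.92, -45.87]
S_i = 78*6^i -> [78, 468, 2808, 16848, 101088]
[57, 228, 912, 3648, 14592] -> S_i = 57*4^i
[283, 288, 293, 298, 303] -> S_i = 283 + 5*i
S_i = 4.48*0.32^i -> [4.48, 1.43, 0.46, 0.15, 0.05]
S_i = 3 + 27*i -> [3, 30, 57, 84, 111]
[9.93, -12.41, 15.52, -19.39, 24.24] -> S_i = 9.93*(-1.25)^i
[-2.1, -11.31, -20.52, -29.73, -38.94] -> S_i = -2.10 + -9.21*i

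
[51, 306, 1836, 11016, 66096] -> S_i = 51*6^i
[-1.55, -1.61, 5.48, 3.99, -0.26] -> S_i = Random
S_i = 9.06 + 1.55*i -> [9.06, 10.61, 12.16, 13.71, 15.26]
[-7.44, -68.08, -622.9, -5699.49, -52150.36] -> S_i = -7.44*9.15^i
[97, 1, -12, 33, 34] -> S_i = Random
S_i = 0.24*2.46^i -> [0.24, 0.59, 1.45, 3.57, 8.79]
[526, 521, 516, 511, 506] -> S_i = 526 + -5*i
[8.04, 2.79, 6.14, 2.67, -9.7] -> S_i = Random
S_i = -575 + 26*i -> [-575, -549, -523, -497, -471]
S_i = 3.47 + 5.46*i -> [3.47, 8.93, 14.39, 19.85, 25.31]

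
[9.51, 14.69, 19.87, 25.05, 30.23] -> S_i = 9.51 + 5.18*i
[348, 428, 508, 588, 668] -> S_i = 348 + 80*i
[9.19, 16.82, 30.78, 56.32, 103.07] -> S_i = 9.19*1.83^i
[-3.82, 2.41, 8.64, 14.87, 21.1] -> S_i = -3.82 + 6.23*i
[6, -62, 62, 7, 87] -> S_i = Random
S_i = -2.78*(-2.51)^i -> [-2.78, 6.98, -17.51, 43.96, -110.34]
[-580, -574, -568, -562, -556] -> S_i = -580 + 6*i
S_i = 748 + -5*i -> [748, 743, 738, 733, 728]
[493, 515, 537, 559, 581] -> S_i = 493 + 22*i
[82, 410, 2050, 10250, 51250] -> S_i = 82*5^i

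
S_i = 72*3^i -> [72, 216, 648, 1944, 5832]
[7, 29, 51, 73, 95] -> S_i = 7 + 22*i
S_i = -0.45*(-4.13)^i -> [-0.45, 1.86, -7.68, 31.7, -130.92]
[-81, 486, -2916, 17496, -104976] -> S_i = -81*-6^i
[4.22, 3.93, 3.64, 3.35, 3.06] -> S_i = 4.22 + -0.29*i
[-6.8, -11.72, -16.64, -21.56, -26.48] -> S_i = -6.80 + -4.92*i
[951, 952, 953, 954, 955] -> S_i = 951 + 1*i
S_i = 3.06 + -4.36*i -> [3.06, -1.3, -5.66, -10.02, -14.38]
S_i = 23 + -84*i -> [23, -61, -145, -229, -313]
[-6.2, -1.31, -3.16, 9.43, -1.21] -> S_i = Random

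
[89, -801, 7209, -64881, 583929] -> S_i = 89*-9^i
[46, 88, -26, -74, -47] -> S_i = Random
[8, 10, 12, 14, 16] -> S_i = 8 + 2*i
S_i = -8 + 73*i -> [-8, 65, 138, 211, 284]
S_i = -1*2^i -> [-1, -2, -4, -8, -16]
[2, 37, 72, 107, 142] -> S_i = 2 + 35*i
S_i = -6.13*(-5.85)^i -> [-6.13, 35.86, -209.78, 1227.24, -7179.33]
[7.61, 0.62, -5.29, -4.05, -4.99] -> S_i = Random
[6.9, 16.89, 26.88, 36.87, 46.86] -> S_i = 6.90 + 9.99*i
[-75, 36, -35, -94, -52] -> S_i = Random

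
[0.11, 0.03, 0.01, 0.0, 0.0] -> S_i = 0.11*0.25^i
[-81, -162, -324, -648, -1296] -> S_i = -81*2^i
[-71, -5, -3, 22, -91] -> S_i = Random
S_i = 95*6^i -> [95, 570, 3420, 20520, 123120]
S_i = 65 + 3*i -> [65, 68, 71, 74, 77]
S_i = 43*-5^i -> [43, -215, 1075, -5375, 26875]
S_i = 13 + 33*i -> [13, 46, 79, 112, 145]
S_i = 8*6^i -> [8, 48, 288, 1728, 10368]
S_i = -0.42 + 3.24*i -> [-0.42, 2.82, 6.06, 9.3, 12.54]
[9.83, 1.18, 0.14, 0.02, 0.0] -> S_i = 9.83*0.12^i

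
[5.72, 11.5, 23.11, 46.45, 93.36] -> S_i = 5.72*2.01^i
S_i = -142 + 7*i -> [-142, -135, -128, -121, -114]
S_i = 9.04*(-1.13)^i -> [9.04, -10.22, 11.54, -13.04, 14.74]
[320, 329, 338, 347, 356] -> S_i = 320 + 9*i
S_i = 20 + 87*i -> [20, 107, 194, 281, 368]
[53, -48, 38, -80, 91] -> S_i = Random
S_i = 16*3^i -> [16, 48, 144, 432, 1296]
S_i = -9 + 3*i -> [-9, -6, -3, 0, 3]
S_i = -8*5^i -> [-8, -40, -200, -1000, -5000]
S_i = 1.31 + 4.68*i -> [1.31, 5.99, 10.67, 15.35, 20.03]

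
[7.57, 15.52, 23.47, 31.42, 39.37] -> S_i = 7.57 + 7.95*i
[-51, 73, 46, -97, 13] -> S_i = Random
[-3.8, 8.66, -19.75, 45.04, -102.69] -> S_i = -3.80*(-2.28)^i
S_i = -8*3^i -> [-8, -24, -72, -216, -648]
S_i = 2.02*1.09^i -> [2.02, 2.2, 2.4, 2.62, 2.85]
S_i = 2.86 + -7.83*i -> [2.86, -4.97, -12.8, -20.63, -28.46]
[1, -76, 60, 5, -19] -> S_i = Random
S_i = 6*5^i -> [6, 30, 150, 750, 3750]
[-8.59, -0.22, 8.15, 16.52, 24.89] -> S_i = -8.59 + 8.37*i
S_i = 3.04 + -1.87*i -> [3.04, 1.17, -0.7, -2.57, -4.44]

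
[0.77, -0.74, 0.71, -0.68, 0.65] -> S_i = 0.77*(-0.96)^i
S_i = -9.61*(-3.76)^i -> [-9.61, 36.13, -135.86, 510.84, -1920.77]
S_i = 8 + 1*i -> [8, 9, 10, 11, 12]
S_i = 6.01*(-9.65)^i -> [6.01, -58.0, 559.67, -5400.78, 52117.52]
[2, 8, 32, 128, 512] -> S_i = 2*4^i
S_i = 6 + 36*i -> [6, 42, 78, 114, 150]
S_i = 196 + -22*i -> [196, 174, 152, 130, 108]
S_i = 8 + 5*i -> [8, 13, 18, 23, 28]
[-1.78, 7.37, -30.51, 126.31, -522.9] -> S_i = -1.78*(-4.14)^i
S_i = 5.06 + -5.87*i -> [5.06, -0.81, -6.68, -12.55, -18.42]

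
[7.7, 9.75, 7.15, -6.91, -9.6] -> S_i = Random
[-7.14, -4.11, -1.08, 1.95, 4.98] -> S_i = -7.14 + 3.03*i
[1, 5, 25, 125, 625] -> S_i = 1*5^i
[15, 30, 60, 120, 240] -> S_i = 15*2^i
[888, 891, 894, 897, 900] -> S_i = 888 + 3*i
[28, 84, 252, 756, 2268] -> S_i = 28*3^i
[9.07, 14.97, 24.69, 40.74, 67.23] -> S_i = 9.07*1.65^i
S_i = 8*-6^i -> [8, -48, 288, -1728, 10368]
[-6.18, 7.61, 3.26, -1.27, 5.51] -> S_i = Random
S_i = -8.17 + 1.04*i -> [-8.17, -7.13, -6.09, -5.05, -4.01]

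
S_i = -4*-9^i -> [-4, 36, -324, 2916, -26244]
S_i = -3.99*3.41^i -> [-3.99, -13.61, -46.4, -158.21, -539.5]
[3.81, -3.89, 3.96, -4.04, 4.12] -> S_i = 3.81*(-1.02)^i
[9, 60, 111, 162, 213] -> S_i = 9 + 51*i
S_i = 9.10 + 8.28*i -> [9.1, 17.38, 25.66, 33.94, 42.22]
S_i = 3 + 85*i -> [3, 88, 173, 258, 343]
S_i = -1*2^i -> [-1, -2, -4, -8, -16]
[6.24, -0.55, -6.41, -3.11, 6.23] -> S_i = Random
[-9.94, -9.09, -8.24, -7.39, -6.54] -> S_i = -9.94 + 0.85*i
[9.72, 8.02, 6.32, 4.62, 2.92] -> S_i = 9.72 + -1.70*i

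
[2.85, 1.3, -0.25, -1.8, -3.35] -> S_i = 2.85 + -1.55*i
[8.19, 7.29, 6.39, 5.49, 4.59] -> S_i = 8.19 + -0.90*i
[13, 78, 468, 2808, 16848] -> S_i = 13*6^i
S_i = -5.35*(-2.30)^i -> [-5.35, 12.3, -28.3, 65.09, -149.71]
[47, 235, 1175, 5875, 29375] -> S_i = 47*5^i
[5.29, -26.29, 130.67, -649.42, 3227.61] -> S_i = 5.29*(-4.97)^i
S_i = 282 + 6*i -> [282, 288, 294, 300, 306]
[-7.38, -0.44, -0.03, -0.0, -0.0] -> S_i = -7.38*0.06^i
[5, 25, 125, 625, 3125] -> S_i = 5*5^i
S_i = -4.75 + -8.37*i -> [-4.75, -13.12, -21.49, -29.86, -38.23]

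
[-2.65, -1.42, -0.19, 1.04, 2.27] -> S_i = -2.65 + 1.23*i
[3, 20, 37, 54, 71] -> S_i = 3 + 17*i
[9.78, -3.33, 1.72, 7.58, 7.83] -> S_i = Random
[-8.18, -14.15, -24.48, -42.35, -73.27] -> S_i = -8.18*1.73^i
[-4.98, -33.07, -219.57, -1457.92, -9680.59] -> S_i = -4.98*6.64^i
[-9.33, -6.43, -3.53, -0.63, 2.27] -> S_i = -9.33 + 2.90*i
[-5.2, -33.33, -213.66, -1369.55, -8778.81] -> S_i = -5.20*6.41^i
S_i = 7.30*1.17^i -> [7.3, 8.54, 9.99, 11.69, 13.68]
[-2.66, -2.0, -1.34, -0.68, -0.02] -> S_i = -2.66 + 0.66*i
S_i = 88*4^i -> [88, 352, 1408, 5632, 22528]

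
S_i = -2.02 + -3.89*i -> [-2.02, -5.91, -9.8, -13.69, -17.58]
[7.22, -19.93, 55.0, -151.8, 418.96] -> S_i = 7.22*(-2.76)^i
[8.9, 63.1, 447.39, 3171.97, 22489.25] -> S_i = 8.90*7.09^i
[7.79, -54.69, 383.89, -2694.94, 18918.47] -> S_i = 7.79*(-7.02)^i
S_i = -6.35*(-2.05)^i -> [-6.35, 13.02, -26.69, 54.71, -112.15]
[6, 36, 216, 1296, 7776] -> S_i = 6*6^i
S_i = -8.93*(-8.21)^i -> [-8.93, 73.32, -601.92, 4941.75, -40571.78]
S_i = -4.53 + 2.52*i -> [-4.53, -2.01, 0.51, 3.03, 5.55]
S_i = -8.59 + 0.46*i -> [-8.59, -8.13, -7.67, -7.21, -6.75]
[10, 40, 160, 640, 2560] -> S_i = 10*4^i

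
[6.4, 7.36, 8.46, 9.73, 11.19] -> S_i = 6.40*1.15^i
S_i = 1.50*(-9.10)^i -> [1.5, -13.65, 124.21, -1130.36, 10286.24]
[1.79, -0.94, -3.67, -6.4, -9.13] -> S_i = 1.79 + -2.73*i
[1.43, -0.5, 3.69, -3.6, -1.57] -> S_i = Random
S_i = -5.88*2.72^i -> [-5.88, -15.99, -43.5, -118.33, -321.85]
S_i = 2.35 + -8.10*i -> [2.35, -5.75, -13.85, -21.95, -30.05]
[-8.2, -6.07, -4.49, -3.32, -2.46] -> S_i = -8.20*0.74^i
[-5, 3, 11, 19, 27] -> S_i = -5 + 8*i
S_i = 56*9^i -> [56, 504, 4536, 40824, 367416]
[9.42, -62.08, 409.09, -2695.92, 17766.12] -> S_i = 9.42*(-6.59)^i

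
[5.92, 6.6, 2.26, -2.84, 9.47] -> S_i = Random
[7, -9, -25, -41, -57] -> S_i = 7 + -16*i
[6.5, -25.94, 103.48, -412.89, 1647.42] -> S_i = 6.50*(-3.99)^i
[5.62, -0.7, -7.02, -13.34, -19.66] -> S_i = 5.62 + -6.32*i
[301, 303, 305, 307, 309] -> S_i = 301 + 2*i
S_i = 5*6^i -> [5, 30, 180, 1080, 6480]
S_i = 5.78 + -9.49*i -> [5.78, -3.71, -13.2, -22.69, -32.18]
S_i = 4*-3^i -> [4, -12, 36, -108, 324]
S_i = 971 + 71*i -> [971, 1042, 1113, 1184, 1255]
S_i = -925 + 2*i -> [-925, -923, -921, -919, -917]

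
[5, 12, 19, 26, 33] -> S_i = 5 + 7*i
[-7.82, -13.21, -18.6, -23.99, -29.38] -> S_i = -7.82 + -5.39*i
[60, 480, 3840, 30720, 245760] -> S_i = 60*8^i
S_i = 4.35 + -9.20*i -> [4.35, -4.85, -14.05, -23.25, -32.45]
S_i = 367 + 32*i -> [367, 399, 431, 463, 495]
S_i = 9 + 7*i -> [9, 16, 23, 30, 37]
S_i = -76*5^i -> [-76, -380, -1900, -9500, -47500]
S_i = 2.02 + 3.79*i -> [2.02, 5.81, 9.6, 13.39, 17.18]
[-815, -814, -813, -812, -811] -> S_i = -815 + 1*i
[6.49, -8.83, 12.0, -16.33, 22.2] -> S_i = 6.49*(-1.36)^i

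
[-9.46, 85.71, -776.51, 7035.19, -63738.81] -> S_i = -9.46*(-9.06)^i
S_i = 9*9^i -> [9, 81, 729, 6561, 59049]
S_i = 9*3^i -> [9, 27, 81, 243, 729]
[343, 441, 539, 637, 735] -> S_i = 343 + 98*i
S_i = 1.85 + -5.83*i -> [1.85, -3.98, -9.81, -15.64, -21.47]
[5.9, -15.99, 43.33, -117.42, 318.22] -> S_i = 5.90*(-2.71)^i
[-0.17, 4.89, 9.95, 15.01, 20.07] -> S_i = -0.17 + 5.06*i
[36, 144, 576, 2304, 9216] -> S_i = 36*4^i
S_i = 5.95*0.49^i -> [5.95, 2.92, 1.43, 0.7, 0.34]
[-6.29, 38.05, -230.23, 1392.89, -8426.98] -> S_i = -6.29*(-6.05)^i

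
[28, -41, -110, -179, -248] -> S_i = 28 + -69*i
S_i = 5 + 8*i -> [5, 13, 21, 29, 37]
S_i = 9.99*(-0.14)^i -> [9.99, -1.4, 0.2, -0.03, 0.0]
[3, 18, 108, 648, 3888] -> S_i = 3*6^i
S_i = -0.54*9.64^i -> [-0.54, -5.21, -50.18, -483.75, -4663.39]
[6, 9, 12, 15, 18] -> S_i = 6 + 3*i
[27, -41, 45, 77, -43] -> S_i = Random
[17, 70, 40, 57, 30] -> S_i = Random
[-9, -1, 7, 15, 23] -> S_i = -9 + 8*i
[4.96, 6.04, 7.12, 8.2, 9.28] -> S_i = 4.96 + 1.08*i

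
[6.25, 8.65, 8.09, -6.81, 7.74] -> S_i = Random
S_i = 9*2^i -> [9, 18, 36, 72, 144]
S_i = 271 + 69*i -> [271, 340, 409, 478, 547]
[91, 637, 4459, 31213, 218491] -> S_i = 91*7^i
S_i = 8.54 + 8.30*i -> [8.54, 16.84, 25.14, 33.44, 41.74]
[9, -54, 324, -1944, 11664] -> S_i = 9*-6^i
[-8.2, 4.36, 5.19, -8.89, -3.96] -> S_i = Random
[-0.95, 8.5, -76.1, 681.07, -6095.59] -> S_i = -0.95*(-8.95)^i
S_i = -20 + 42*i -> [-20, 22, 64, 106, 148]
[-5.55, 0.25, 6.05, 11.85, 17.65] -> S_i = -5.55 + 5.80*i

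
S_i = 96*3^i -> [96, 288, 864, 2592, 7776]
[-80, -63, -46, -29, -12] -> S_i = -80 + 17*i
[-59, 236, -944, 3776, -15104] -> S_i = -59*-4^i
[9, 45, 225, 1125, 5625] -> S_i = 9*5^i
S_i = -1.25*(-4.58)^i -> [-1.25, 5.72, -26.22, 120.09, -550.01]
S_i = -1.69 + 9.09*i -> [-1.69, 7.4, 16.49, 25.58, 34.67]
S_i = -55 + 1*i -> [-55, -54, -53, -52, -51]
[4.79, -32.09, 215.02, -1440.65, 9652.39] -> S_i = 4.79*(-6.70)^i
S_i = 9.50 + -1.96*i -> [9.5, 7.54, 5.58, 3.62, 1.66]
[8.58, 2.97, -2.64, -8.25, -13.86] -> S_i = 8.58 + -5.61*i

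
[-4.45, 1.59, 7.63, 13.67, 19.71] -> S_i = -4.45 + 6.04*i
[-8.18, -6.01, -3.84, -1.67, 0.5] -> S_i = -8.18 + 2.17*i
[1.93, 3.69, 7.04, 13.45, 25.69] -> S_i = 1.93*1.91^i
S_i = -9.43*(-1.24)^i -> [-9.43, 11.69, -14.5, 17.98, -22.29]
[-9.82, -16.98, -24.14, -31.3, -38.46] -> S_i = -9.82 + -7.16*i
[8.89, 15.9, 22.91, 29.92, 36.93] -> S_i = 8.89 + 7.01*i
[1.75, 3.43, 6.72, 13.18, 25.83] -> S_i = 1.75*1.96^i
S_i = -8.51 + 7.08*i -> [-8.51, -1.43, 5.65, 12.73, 19.81]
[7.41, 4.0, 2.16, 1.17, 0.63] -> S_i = 7.41*0.54^i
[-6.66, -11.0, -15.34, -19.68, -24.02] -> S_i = -6.66 + -4.34*i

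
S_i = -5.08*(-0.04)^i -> [-5.08, 0.2, -0.01, 0.0, -0.0]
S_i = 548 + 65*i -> [548, 613, 678, 743, 808]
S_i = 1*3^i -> [1, 3, 9, 27, 81]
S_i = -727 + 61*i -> [-727, -666, -605, -544, -483]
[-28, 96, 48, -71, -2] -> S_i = Random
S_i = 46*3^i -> [46, 138, 414, 1242, 3726]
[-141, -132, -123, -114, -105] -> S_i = -141 + 9*i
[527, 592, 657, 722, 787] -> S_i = 527 + 65*i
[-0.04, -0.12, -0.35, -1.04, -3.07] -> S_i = -0.04*2.96^i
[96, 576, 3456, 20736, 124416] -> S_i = 96*6^i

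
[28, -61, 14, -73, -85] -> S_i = Random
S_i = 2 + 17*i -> [2, 19, 36, 53, 70]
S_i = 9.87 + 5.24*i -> [9.87, 15.11, 20.35, 25.59, 30.83]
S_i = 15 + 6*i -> [15, 21, 27, 33, 39]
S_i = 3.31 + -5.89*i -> [3.31, -2.58, -8.47, -14.36, -20.25]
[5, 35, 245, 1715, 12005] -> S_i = 5*7^i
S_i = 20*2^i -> [20, 40, 80, 160, 320]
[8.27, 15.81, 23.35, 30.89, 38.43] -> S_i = 8.27 + 7.54*i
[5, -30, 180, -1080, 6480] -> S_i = 5*-6^i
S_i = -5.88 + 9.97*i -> [-5.88, 4.09, 14.06, 24.03, 34.0]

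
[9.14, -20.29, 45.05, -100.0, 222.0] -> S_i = 9.14*(-2.22)^i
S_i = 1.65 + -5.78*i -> [1.65, -4.13, -9.91, -15.69, -21.47]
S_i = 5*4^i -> [5, 20, 80, 320, 1280]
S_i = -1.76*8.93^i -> [-1.76, -15.72, -140.35, -1253.33, -11192.28]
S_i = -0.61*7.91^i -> [-0.61, -4.83, -38.17, -301.9, -2388.01]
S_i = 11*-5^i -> [11, -55, 275, -1375, 6875]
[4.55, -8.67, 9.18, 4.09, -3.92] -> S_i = Random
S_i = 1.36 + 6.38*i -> [1.36, 7.74, 14.12, 20.5, 26.88]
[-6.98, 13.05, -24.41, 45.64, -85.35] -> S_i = -6.98*(-1.87)^i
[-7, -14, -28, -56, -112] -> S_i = -7*2^i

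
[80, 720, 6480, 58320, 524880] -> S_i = 80*9^i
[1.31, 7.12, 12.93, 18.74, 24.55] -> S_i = 1.31 + 5.81*i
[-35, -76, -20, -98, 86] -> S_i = Random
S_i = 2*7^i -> [2, 14, 98, 686, 4802]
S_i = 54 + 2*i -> [54, 56, 58, 60, 62]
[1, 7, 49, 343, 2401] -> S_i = 1*7^i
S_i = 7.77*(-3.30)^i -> [7.77, -25.64, 84.62, -279.23, 921.46]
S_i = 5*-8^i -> [5, -40, 320, -2560, 20480]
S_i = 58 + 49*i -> [58, 107, 156, 205, 254]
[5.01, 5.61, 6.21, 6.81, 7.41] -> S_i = 5.01 + 0.60*i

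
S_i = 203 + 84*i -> [203, 287, 371, 455, 539]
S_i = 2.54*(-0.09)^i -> [2.54, -0.23, 0.02, -0.0, 0.0]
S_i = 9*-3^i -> [9, -27, 81, -243, 729]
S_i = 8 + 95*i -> [8, 103, 198, 293, 388]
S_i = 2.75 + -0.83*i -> [2.75, 1.92, 1.09, 0.26, -0.57]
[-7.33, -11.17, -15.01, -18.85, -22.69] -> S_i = -7.33 + -3.84*i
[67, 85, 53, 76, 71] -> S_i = Random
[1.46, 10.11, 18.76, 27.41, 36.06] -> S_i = 1.46 + 8.65*i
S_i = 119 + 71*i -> [119, 190, 261, 332, 403]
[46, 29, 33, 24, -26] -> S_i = Random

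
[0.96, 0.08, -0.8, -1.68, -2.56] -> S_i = 0.96 + -0.88*i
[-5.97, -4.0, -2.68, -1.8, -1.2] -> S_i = -5.97*0.67^i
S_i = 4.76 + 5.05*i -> [4.76, 9.81, 14.86, 19.91, 24.96]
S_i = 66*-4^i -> [66, -264, 1056, -4224, 16896]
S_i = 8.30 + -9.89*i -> [8.3, -1.59, -11.48, -21.37, -31.26]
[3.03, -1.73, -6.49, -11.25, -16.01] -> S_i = 3.03 + -4.76*i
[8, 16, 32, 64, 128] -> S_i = 8*2^i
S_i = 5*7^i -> [5, 35, 245, 1715, 12005]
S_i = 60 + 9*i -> [60, 69, 78, 87, 96]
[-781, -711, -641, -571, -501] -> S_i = -781 + 70*i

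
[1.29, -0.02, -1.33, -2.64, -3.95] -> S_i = 1.29 + -1.31*i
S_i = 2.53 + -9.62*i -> [2.53, -7.09, -16.71, -26.33, -35.95]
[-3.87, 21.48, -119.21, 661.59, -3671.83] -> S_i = -3.87*(-5.55)^i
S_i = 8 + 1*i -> [8, 9, 10, 11, 12]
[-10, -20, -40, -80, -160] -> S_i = -10*2^i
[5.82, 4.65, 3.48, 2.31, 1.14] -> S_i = 5.82 + -1.17*i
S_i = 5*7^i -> [5, 35, 245, 1715, 12005]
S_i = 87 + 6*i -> [87, 93, 99, 105, 111]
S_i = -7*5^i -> [-7, -35, -175, -875, -4375]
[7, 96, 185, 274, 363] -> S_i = 7 + 89*i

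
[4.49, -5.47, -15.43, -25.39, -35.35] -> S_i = 4.49 + -9.96*i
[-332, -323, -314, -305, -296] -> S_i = -332 + 9*i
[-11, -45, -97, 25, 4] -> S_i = Random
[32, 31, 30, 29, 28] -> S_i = 32 + -1*i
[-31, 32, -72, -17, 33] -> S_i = Random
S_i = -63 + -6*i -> [-63, -69, -75, -81, -87]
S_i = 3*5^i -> [3, 15, 75, 375, 1875]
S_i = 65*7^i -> [65, 455, 3185, 22295, 156065]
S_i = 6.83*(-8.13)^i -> [6.83, -55.53, 451.44, -3670.22, 29838.91]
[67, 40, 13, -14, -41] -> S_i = 67 + -27*i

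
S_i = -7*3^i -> [-7, -21, -63, -189, -567]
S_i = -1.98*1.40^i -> [-1.98, -2.77, -3.88, -5.43, -7.61]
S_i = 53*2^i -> [53, 106, 212, 424, 848]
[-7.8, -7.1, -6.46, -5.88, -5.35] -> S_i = -7.80*0.91^i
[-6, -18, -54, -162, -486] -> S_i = -6*3^i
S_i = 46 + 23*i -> [46, 69, 92, 115, 138]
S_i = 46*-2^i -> [46, -92, 184, -368, 736]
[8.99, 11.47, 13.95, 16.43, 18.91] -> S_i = 8.99 + 2.48*i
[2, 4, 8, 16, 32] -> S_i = 2*2^i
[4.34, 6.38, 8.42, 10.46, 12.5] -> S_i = 4.34 + 2.04*i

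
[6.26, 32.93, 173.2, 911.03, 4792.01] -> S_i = 6.26*5.26^i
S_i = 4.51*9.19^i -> [4.51, 41.45, 380.9, 3500.44, 32169.08]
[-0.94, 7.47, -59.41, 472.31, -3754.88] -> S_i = -0.94*(-7.95)^i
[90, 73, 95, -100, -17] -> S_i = Random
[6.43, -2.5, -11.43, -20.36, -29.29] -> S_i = 6.43 + -8.93*i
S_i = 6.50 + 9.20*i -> [6.5, 15.7, 24.9, 34.1, 43.3]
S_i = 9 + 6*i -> [9, 15, 21, 27, 33]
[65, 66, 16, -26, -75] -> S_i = Random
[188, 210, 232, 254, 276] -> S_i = 188 + 22*i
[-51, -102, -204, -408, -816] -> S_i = -51*2^i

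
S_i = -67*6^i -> [-67, -402, -2412, -14472, -86832]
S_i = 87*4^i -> [87, 348, 1392, 5568, 22272]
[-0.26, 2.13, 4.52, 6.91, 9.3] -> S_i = -0.26 + 2.39*i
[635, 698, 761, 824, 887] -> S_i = 635 + 63*i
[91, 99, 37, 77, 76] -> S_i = Random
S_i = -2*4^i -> [-2, -8, -32, -128, -512]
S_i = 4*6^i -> [4, 24, 144, 864, 5184]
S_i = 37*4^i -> [37, 148, 592, 2368, 9472]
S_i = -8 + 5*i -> [-8, -3, 2, 7, 12]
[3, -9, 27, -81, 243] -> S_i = 3*-3^i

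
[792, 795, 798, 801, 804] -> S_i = 792 + 3*i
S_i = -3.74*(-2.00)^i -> [-3.74, 7.48, -14.96, 29.92, -59.84]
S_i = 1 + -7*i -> [1, -6, -13, -20, -27]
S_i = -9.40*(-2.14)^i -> [-9.4, 20.12, -43.05, 92.12, -197.14]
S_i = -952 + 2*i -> [-952, -950, -948, -946, -944]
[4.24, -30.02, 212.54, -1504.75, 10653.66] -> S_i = 4.24*(-7.08)^i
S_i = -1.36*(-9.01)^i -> [-1.36, 12.25, -110.4, 994.75, -8962.68]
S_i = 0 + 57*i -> [0, 57, 114, 171, 228]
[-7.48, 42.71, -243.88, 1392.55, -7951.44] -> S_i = -7.48*(-5.71)^i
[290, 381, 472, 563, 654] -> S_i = 290 + 91*i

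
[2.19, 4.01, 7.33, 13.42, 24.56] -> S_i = 2.19*1.83^i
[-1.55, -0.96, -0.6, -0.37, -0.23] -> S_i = -1.55*0.62^i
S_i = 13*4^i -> [13, 52, 208, 832, 3328]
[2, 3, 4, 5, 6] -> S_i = 2 + 1*i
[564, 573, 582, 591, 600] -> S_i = 564 + 9*i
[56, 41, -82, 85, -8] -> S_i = Random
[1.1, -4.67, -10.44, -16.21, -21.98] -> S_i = 1.10 + -5.77*i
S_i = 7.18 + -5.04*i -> [7.18, 2.14, -2.9, -7.94, -12.98]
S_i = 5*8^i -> [5, 40, 320, 2560, 20480]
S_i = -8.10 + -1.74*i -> [-8.1, -9.84, -11.58, -13.32, -15.06]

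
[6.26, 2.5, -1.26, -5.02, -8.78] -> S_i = 6.26 + -3.76*i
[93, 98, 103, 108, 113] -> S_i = 93 + 5*i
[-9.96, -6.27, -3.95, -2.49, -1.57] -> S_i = -9.96*0.63^i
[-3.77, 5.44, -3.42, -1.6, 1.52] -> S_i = Random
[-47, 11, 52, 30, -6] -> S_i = Random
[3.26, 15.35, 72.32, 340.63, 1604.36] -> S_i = 3.26*4.71^i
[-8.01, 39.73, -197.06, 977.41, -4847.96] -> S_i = -8.01*(-4.96)^i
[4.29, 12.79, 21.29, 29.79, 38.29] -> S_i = 4.29 + 8.50*i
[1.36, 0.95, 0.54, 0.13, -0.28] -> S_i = 1.36 + -0.41*i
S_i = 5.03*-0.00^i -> [5.03, -0.0, 0.0, -0.0, 0.0]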